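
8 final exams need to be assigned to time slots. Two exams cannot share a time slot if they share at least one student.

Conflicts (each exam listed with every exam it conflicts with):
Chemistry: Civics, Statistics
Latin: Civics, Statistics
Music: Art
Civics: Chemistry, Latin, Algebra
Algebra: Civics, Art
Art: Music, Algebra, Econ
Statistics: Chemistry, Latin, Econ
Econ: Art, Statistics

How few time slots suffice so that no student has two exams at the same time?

Latin and Civics conflict, so at least 2 time slots are needed.
Using 2 time slots: Chemistry=2, Latin=2, Music=2, Civics=1, Algebra=2, Art=1, Statistics=1, Econ=2. Each listed conflict is separated.

2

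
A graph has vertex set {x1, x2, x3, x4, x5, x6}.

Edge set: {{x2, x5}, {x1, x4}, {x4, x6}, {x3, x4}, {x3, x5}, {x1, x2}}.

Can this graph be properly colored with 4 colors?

Yes

The chromatic number is 3. The cycle x2-x1-x4-x3-x5-x2 has odd length 5, so it cannot be 2-colored; at least 3 colors are needed.
3 colors suffice: color R → {x2, x4}; color B → {x1, x3, x6}; color G → {x5}.
Since 4 ≥ 3, a proper 4-coloring certainly exists.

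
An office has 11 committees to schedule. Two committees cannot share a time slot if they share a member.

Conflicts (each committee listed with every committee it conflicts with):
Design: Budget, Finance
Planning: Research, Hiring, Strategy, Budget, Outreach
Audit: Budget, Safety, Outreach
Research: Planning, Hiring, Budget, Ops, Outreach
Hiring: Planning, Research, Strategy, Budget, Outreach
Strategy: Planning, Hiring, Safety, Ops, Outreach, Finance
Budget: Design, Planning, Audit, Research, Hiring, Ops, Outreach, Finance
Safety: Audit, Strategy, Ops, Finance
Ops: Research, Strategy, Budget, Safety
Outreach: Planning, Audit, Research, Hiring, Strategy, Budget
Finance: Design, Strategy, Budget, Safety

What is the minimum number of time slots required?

Planning, Research, Hiring, Budget, Outreach are mutually in conflict, so at least 5 time slots are needed.
5 time slots suffice: time slot 1 → {Strategy, Budget}; time slot 2 → {Ops, Outreach, Finance}; time slot 3 → {Design, Hiring, Safety}; time slot 4 → {Audit, Research}; time slot 5 → {Planning}. Every pair that conflicts lands in different time slots.

5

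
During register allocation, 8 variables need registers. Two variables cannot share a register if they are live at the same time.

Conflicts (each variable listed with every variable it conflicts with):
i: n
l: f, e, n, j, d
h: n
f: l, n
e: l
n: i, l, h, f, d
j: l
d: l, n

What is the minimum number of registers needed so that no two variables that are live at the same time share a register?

l, n, d all conflict with each other, so at least 3 registers are needed.
3 registers suffice: i=1, l=1, h=1, f=3, e=2, n=2, j=2, d=3. Every pair that conflicts lands in different registers.

3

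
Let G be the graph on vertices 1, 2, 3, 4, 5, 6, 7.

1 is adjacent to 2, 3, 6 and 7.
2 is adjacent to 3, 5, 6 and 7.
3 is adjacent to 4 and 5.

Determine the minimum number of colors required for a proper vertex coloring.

3

2, 3, 5 are pairwise adjacent, so at least 3 colors are needed.
3 colors suffice: color red → {2, 4}; color blue → {3, 6, 7}; color green → {1, 5}. Every edge joins two different colors.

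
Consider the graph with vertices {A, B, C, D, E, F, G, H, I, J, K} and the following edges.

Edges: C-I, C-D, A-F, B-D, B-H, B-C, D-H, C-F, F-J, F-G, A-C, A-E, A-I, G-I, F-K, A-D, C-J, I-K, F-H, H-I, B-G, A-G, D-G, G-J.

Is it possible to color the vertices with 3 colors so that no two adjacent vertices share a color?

The chromatic number is 3. A, F, G are pairwise adjacent, so at least 3 colors are needed.
A valid assignment using 3 colors: A=2, B=2, C=3, D=1, E=1, F=1, G=3, H=3, I=1, J=2, K=2.
That is already a proper 3-coloring.

Yes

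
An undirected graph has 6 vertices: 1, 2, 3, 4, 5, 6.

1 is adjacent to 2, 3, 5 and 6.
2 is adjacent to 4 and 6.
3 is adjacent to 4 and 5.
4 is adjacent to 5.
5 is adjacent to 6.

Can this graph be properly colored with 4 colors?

The chromatic number is 3. 1, 2, 6 form a triangle, so at least 3 colors are needed.
3 colors suffice: color a → {1, 4}; color b → {2, 5}; color c → {3, 6}.
Since 4 ≥ 3, a proper 4-coloring certainly exists.

Yes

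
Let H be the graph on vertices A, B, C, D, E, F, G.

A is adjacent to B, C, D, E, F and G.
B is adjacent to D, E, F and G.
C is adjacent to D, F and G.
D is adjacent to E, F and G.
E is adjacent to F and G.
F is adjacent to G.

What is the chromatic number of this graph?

6

A, B, D, E, F, G are mutually adjacent (a clique of size 6), so at least 6 colors are needed.
6 colors suffice: color 1 → {A}; color 2 → {D}; color 3 → {G}; color 4 → {F}; color 5 → {B, C}; color 6 → {E}. No two adjacent vertices share a color.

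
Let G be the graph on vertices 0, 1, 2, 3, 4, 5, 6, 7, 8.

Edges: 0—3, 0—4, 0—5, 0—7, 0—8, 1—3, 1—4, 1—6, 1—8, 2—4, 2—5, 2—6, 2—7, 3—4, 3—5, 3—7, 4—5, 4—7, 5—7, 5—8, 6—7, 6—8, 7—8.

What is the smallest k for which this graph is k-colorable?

0, 3, 4, 5, 7 are mutually adjacent (a clique of size 5), so at least 5 colors are needed.
5 colors suffice: color a → {1, 7}; color b → {4, 8}; color c → {5, 6}; color d → {2, 3}; color e → {0}. No two adjacent vertices share a color.

5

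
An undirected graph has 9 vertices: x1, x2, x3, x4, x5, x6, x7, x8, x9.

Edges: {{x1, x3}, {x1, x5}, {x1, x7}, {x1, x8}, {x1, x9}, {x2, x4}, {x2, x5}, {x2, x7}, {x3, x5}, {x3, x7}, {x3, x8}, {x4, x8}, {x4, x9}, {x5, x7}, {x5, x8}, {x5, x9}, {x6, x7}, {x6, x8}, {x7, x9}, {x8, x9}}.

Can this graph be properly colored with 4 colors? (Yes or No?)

The chromatic number is 4. x1, x5, x8, x9 form a clique, so at least 4 colors are needed.
4 colors suffice: color red → {x7, x8}; color blue → {x4, x5, x6}; color green → {x2, x3, x9}; color yellow → {x1}.
That is already a proper 4-coloring.

Yes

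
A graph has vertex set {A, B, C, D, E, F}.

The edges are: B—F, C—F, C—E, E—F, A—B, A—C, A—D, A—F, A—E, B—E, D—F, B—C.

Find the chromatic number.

5

A, B, C, E, F form a clique, so at least 5 colors are needed.
5 colors suffice: color 1 → {F}; color 2 → {A}; color 3 → {D, E}; color 4 → {C}; color 5 → {B}. No two adjacent vertices share a color.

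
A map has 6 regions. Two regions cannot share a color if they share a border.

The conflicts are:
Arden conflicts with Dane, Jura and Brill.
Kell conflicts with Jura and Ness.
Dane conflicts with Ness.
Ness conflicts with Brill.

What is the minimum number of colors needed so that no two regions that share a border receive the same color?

The cycle Kell-Ness-Dane-Arden-Jura-Kell has odd length 5, so it cannot be 2-colored; at least 3 colors are needed.
3 colors suffice: color 1 → {Arden, Ness}; color 2 → {Dane, Jura, Brill}; color 3 → {Kell}. Each listed conflict is separated.

3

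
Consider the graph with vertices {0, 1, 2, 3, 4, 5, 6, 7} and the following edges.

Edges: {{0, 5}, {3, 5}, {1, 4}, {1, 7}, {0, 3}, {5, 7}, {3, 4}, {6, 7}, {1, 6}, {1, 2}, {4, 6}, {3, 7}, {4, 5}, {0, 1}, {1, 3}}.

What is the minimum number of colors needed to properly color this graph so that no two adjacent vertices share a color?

3

3, 4, 5 form a triangle, so at least 3 colors are needed.
3 colors suffice: color a → {1, 5}; color b → {2, 3, 6}; color c → {0, 4, 7}. No two adjacent vertices share a color.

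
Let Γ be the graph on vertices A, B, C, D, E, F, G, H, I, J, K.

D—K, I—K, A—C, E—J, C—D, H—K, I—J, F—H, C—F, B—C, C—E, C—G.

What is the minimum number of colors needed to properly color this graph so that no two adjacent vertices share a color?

The cycle F-C-D-K-H-F has odd length 5, so it cannot be 2-colored; at least 3 colors are needed.
3 colors suffice: color 1 → {C, J, K}; color 2 → {A, B, D, E, F, G, I}; color 3 → {H}. Each edge has distinct colors on its endpoints.

3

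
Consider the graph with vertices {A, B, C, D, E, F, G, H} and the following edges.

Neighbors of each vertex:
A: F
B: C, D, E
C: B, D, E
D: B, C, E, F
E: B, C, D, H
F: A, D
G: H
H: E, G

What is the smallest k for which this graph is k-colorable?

4

B, C, D, E are mutually adjacent (a clique of size 4), so at least 4 colors are needed.
4 colors suffice: color red → {A, D, H}; color blue → {E, F, G}; color green → {C}; color yellow → {B}. No two adjacent vertices share a color.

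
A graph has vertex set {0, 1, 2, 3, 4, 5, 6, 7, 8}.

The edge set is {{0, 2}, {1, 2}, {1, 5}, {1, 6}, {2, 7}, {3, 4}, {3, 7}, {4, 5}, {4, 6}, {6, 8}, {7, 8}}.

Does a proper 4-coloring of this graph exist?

Yes

The chromatic number is 3. The cycle 6-4-3-7-8-6 has odd length 5, so it cannot be 2-colored; at least 3 colors are needed.
3 colors suffice: color a → {2, 3, 5, 6}; color b → {0, 1, 4, 7}; color c → {8}.
Since 4 ≥ 3, a proper 4-coloring certainly exists.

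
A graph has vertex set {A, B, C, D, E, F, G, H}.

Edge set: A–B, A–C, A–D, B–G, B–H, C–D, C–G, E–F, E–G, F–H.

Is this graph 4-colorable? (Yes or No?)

The chromatic number is 3. A, C, D form a triangle, so at least 3 colors are needed.
3 colors suffice: color 1 → {B, C, E}; color 2 → {A, F, G}; color 3 → {D, H}.
Since 4 ≥ 3, a proper 4-coloring certainly exists.

Yes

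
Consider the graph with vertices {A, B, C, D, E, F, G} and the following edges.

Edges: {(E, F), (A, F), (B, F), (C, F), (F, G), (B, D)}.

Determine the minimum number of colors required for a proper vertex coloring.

A and F are adjacent, so at least 2 colors are needed.
A valid assignment using 2 colors: A=blue, B=blue, C=blue, D=red, E=blue, F=red, G=blue. No two adjacent vertices share a color.

2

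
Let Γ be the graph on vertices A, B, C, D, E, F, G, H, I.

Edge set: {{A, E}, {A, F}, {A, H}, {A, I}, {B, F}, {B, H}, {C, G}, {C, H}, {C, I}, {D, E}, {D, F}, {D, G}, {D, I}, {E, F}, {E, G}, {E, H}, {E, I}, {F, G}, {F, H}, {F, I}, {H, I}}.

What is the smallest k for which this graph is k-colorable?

5

A, E, F, H, I are mutually adjacent (a clique of size 5), so at least 5 colors are needed.
5 colors suffice: A=5, B=3, C=1, D=2, E=3, F=1, G=4, H=2, I=4. Every edge joins two different colors.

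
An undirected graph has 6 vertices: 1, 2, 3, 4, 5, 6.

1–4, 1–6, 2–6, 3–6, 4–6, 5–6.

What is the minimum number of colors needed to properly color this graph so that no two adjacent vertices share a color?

3

1, 4, 6 are mutually adjacent, so at least 3 colors are needed.
3 colors suffice: 1=b, 2=b, 3=b, 4=c, 5=b, 6=a. Every edge joins two different colors.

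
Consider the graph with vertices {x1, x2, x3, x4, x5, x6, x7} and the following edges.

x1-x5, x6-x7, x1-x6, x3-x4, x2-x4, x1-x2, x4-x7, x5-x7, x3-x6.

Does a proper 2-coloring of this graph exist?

The cycle x4-x7-x6-x1-x2-x4 has odd length 5, so it cannot be 2-colored; at least 3 colors are needed.
So 2 colors are not enough.

No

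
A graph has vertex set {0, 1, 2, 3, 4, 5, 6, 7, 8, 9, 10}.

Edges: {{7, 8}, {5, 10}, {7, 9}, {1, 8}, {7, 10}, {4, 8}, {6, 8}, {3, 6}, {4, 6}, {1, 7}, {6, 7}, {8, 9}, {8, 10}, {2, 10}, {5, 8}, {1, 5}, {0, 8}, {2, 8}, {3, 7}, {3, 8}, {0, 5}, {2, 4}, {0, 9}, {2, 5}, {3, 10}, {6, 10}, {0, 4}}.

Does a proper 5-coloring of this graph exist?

Yes

The chromatic number is 5. 3, 6, 7, 8, 10 are pairwise adjacent (a clique of size 5), so at least 5 colors are needed.
A valid assignment using 5 colors: 0=green, 1=green, 2=yellow, 3=purple, 4=blue, 5=blue, 6=yellow, 7=blue, 8=red, 9=yellow, 10=green.
That is already a proper 5-coloring.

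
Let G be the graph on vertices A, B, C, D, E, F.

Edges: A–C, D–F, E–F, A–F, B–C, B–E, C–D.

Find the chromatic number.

3

The cycle A-F-E-B-C-A has odd length 5, so it cannot be 2-colored; at least 3 colors are needed.
One proper 3-coloring: A=blue, B=green, C=red, D=blue, E=blue, F=red. No two adjacent vertices share a color.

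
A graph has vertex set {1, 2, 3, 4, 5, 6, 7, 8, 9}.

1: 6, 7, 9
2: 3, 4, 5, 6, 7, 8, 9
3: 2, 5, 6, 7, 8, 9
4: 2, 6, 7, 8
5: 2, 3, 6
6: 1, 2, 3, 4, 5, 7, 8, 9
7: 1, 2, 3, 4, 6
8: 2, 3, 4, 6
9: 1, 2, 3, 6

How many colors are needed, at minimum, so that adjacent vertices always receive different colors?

2, 4, 6, 7 form a clique, so at least 4 colors are needed.
One proper 4-coloring: 1=b, 2=b, 3=c, 4=c, 5=d, 6=a, 7=d, 8=d, 9=d. Every edge joins two different colors.

4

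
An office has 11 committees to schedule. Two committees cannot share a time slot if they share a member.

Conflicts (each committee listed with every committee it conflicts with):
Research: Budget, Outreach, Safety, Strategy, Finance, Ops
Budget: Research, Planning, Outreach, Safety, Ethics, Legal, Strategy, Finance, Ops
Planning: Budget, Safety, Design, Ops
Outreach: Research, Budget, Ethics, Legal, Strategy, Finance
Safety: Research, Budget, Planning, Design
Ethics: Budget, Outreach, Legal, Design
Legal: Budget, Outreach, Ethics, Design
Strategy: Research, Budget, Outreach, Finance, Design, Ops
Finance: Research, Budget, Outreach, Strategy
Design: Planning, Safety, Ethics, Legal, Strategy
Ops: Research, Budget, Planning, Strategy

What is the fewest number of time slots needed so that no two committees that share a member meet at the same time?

5

Research, Budget, Outreach, Strategy, Finance all conflict with each other, so at least 5 time slots are needed.
5 time slots suffice: time slot 1 → {Budget, Design}; time slot 2 → {Outreach, Safety, Ops}; time slot 3 → {Planning, Ethics, Strategy}; time slot 4 → {Research, Legal}; time slot 5 → {Finance}. Every pair that conflicts lands in different time slots.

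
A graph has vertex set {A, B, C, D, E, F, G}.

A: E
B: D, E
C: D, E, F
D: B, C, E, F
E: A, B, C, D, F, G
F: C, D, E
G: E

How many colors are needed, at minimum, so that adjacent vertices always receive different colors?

4

C, D, E, F are mutually adjacent (a clique of size 4), so at least 4 colors are needed.
4 colors suffice: color red → {E}; color blue → {A, D, G}; color green → {B, C}; color yellow → {F}. Every edge joins two different colors.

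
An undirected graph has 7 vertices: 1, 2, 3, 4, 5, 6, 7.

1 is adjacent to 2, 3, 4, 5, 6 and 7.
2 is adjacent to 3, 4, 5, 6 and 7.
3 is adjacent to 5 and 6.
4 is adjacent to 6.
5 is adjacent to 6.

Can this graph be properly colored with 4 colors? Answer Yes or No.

No

1, 2, 3, 5, 6 form a clique, so at least 5 colors are needed.
So 4 colors are not enough.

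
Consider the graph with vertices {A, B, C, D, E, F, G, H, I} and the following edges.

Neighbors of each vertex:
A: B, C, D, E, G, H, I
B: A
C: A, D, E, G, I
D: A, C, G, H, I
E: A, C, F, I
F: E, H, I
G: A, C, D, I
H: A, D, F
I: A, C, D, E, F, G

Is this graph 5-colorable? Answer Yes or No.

The chromatic number is 5. A, C, D, G, I are mutually adjacent (a clique of size 5), so at least 5 colors are needed.
5 colors suffice: color 1 → {A, F}; color 2 → {B, H, I}; color 3 → {D, E}; color 4 → {C}; color 5 → {G}.
That is already a proper 5-coloring.

Yes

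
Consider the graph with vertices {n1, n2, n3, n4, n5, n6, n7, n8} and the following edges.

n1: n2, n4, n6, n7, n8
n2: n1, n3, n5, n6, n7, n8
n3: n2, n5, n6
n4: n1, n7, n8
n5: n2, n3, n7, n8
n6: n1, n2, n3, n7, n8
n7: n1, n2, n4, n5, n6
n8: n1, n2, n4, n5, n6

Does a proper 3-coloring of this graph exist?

No

n1, n2, n6, n8 form a clique, so at least 4 colors are needed.
So 3 colors are not enough.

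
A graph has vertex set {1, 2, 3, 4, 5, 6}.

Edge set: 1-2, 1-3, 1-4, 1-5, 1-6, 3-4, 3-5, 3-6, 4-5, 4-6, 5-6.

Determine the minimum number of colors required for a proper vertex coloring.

5

1, 3, 4, 5, 6 form a clique, so at least 5 colors are needed.
A valid assignment using 5 colors: 1=red, 2=blue, 3=yellow, 4=green, 5=blue, 6=purple. Every edge joins two different colors.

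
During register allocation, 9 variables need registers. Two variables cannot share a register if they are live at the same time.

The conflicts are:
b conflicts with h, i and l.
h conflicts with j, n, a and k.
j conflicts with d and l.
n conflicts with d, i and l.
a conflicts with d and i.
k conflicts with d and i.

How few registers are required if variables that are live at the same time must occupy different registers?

2

n and l conflict, so at least 2 registers are needed.
2 registers suffice: register 1 → {h, d, i, l}; register 2 → {b, j, n, a, k}. Every pair that conflicts lands in different registers.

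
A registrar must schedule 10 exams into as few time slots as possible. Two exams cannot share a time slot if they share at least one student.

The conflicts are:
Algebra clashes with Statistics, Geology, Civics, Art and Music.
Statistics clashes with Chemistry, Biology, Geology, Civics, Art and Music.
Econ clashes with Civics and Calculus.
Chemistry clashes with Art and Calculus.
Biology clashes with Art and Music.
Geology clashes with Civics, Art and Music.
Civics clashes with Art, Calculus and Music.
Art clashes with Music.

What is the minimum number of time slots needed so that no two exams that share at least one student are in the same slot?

6

Algebra, Statistics, Geology, Civics, Art, Music all conflict with each other, so at least 6 time slots are needed.
6 time slots suffice: Algebra=6, Statistics=1, Econ=3, Chemistry=2, Biology=2, Geology=5, Civics=2, Art=3, Calculus=1, Music=4. Each listed conflict is separated.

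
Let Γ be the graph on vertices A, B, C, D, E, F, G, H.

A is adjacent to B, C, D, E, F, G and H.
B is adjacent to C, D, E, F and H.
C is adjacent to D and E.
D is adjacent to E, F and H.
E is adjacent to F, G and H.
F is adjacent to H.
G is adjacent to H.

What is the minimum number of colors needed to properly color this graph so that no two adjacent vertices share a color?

6

A, B, D, E, F, H are mutually adjacent (a clique of size 6), so at least 6 colors are needed.
6 colors suffice: color 1 → {E}; color 2 → {A}; color 3 → {B, G}; color 4 → {D}; color 5 → {C, H}; color 6 → {F}. Each edge has distinct colors on its endpoints.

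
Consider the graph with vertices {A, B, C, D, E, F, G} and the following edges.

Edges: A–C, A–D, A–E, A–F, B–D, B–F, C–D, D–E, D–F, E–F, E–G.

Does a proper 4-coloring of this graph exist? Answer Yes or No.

The chromatic number is 4. A, D, E, F form a clique, so at least 4 colors are needed.
4 colors suffice: color 1 → {D, G}; color 2 → {A, B}; color 3 → {C, F}; color 4 → {E}.
That is already a proper 4-coloring.

Yes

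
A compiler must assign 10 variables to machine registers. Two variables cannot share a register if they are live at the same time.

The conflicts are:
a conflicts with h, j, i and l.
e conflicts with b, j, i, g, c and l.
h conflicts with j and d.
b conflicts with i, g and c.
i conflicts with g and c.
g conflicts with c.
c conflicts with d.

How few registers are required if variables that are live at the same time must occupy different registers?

5

e, b, i, g, c are mutually in conflict, so at least 5 registers are needed.
5 registers suffice: register 1 → {a, e, d}; register 2 → {j, i, l}; register 3 → {h, c}; register 4 → {g}; register 5 → {b}. Each listed conflict is separated.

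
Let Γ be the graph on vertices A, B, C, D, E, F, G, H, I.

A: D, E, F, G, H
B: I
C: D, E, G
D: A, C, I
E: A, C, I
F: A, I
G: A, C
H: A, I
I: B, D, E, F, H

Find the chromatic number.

2

B and I are adjacent, so at least 2 colors are needed.
2 colors suffice: color 1 → {A, C, I}; color 2 → {B, D, E, F, G, H}. Each edge has distinct colors on its endpoints.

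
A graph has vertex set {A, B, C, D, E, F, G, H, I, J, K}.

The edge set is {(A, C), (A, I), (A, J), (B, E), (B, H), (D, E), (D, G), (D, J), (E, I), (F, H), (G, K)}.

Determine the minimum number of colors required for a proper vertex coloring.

The cycle E-I-A-J-D-E has odd length 5, so it cannot be 2-colored; at least 3 colors are needed.
3 colors suffice: color 1 → {A, D, H, K}; color 2 → {C, E, F, G, J}; color 3 → {B, I}. Every edge joins two different colors.

3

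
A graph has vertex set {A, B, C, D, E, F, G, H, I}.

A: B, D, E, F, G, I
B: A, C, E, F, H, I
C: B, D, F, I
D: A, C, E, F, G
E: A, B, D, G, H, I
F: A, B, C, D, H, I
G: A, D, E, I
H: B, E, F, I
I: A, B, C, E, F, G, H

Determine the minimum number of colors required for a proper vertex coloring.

A, B, E, I are pairwise adjacent (a clique of size 4), so at least 4 colors are needed.
4 colors suffice: A=4, B=3, C=4, D=1, E=2, F=2, G=3, H=4, I=1. No two adjacent vertices share a color.

4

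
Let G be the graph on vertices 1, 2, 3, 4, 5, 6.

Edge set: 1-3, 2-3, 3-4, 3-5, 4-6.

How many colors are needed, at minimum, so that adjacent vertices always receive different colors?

2

4 and 6 are adjacent, so at least 2 colors are needed.
2 colors suffice: 1=b, 2=b, 3=a, 4=b, 5=b, 6=a. Each edge has distinct colors on its endpoints.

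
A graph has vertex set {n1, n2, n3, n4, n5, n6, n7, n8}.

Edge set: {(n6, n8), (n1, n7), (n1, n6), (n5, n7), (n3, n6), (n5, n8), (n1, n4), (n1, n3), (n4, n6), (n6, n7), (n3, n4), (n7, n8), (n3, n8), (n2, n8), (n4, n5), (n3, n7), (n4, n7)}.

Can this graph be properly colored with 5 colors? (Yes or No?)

The chromatic number is 5. n1, n3, n4, n6, n7 are mutually adjacent (a clique of size 5), so at least 5 colors are needed.
5 colors suffice: color 1 → {n2, n7}; color 2 → {n5, n6}; color 3 → {n4, n8}; color 4 → {n3}; color 5 → {n1}.
That is already a proper 5-coloring.

Yes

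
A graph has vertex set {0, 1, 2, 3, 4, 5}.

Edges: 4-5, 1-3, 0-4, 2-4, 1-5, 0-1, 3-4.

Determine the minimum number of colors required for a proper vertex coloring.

2

2 and 4 are adjacent, so at least 2 colors are needed.
2 colors suffice: color a → {1, 4}; color b → {0, 2, 3, 5}. Each edge has distinct colors on its endpoints.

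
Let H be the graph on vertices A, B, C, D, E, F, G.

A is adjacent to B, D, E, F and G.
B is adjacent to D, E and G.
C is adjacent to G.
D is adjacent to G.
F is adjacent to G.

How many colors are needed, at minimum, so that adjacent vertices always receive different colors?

4

A, B, D, G are mutually adjacent (a clique of size 4), so at least 4 colors are needed.
4 colors suffice: color red → {E, G}; color blue → {A, C}; color green → {B, F}; color yellow → {D}. Each edge has distinct colors on its endpoints.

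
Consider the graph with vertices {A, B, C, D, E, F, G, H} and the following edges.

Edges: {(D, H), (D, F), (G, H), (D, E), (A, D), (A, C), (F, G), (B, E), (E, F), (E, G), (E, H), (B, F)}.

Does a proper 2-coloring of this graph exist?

No

D, E, H are pairwise adjacent, so at least 3 colors are needed.
So 2 colors are not enough.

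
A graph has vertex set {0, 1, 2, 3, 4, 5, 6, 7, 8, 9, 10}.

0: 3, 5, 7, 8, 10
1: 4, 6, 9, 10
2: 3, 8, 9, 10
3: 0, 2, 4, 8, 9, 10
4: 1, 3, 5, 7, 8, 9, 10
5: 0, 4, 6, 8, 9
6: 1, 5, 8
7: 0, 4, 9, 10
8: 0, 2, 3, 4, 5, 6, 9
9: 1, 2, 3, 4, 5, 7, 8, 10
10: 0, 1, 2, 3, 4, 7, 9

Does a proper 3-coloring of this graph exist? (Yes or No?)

No

4, 5, 8, 9 are pairwise adjacent (a clique of size 4), so at least 4 colors are needed.
So 3 colors are not enough.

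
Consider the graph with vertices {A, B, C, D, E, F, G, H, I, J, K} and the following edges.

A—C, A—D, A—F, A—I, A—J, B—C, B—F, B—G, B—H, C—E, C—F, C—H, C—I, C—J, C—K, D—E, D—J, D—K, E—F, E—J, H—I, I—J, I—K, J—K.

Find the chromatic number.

A, C, I, J are mutually adjacent (a clique of size 4), so at least 4 colors are needed.
4 colors suffice: color 1 → {C, D, G}; color 2 → {F, H, J}; color 3 → {B, E, I}; color 4 → {A, K}. No two adjacent vertices share a color.

4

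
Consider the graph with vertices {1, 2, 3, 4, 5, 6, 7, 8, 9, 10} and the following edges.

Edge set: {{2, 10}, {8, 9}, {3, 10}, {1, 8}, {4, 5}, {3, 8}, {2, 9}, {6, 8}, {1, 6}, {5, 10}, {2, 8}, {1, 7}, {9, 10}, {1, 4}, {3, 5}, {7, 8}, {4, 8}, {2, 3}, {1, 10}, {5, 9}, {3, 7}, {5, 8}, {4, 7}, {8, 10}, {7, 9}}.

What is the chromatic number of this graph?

5, 8, 9, 10 are mutually adjacent (a clique of size 4), so at least 4 colors are needed.
A valid assignment using 4 colors: 1=c, 2=d, 3=c, 4=b, 5=d, 6=b, 7=d, 8=a, 9=c, 10=b. Each edge has distinct colors on its endpoints.

4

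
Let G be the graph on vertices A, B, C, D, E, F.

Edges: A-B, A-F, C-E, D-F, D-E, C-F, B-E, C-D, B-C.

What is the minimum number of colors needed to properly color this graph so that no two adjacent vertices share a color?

3

C, D, F form a triangle, so at least 3 colors are needed.
3 colors suffice: color 1 → {A, C}; color 2 → {E, F}; color 3 → {B, D}. No two adjacent vertices share a color.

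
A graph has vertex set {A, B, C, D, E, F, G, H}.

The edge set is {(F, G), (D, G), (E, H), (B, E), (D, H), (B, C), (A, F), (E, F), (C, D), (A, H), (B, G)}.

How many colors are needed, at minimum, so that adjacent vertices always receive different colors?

The cycle H-D-C-B-E-H has odd length 5, so it cannot be 2-colored; at least 3 colors are needed.
A valid assignment using 3 colors: A=1, B=2, C=1, D=3, E=1, F=2, G=1, H=2. Each edge has distinct colors on its endpoints.

3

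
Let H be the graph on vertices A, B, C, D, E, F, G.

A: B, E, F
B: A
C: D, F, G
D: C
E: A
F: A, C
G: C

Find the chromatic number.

2

A and F are adjacent, so at least 2 colors are needed.
2 colors suffice: A=1, B=2, C=1, D=2, E=2, F=2, G=2. Each edge has distinct colors on its endpoints.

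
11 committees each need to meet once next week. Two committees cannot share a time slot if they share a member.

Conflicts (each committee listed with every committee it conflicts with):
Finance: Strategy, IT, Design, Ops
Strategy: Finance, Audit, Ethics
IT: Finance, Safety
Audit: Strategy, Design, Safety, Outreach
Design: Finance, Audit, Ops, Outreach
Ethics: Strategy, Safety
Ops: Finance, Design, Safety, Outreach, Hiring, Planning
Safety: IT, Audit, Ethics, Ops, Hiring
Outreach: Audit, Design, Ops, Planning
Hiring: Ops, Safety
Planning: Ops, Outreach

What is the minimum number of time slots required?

3

Audit, Design, Outreach pairwise conflict, so at least 3 time slots are needed.
3 time slots suffice: time slot 1 → {IT, Audit, Ethics, Ops}; time slot 2 → {Strategy, Design, Safety, Planning}; time slot 3 → {Finance, Outreach, Hiring}. Every pair that conflicts lands in different time slots.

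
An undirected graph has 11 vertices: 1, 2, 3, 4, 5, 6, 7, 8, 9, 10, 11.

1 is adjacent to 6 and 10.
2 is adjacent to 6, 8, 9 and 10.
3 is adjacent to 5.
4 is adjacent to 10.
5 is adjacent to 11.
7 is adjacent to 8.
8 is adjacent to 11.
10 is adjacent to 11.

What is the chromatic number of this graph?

7 and 8 are adjacent, so at least 2 colors are needed.
A valid assignment using 2 colors: 1=b, 2=b, 3=b, 4=b, 5=a, 6=a, 7=b, 8=a, 9=a, 10=a, 11=b. No two adjacent vertices share a color.

2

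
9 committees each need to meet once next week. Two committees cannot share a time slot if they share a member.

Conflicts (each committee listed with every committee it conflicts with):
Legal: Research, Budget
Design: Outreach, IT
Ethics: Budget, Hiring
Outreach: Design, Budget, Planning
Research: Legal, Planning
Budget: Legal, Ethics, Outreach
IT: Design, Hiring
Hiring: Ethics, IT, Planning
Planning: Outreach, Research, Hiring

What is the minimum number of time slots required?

The cycle Planning-Outreach-Design-IT-Hiring-Planning has odd length 5, so it cannot be 2-colored; at least 3 time slots are needed.
A valid assignment using 3 time slots: Legal=1, Design=2, Ethics=3, Outreach=1, Research=3, Budget=2, IT=3, Hiring=1, Planning=2. Every pair that conflicts lands in different time slots.

3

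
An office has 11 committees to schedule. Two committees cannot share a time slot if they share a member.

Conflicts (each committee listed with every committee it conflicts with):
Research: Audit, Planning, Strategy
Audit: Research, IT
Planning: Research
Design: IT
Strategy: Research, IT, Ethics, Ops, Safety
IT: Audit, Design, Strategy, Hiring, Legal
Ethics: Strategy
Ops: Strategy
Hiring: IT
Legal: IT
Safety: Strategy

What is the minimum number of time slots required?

2

IT and Legal conflict, so at least 2 time slots are needed.
2 time slots suffice: time slot 1 → {Audit, Planning, Design, Strategy, Hiring, Legal}; time slot 2 → {Research, IT, Ethics, Ops, Safety}. Each listed conflict is separated.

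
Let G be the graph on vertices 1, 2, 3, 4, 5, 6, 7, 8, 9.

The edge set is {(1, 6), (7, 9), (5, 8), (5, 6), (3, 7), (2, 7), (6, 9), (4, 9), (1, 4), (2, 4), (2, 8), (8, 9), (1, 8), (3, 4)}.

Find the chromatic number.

7 and 9 are adjacent, so at least 2 colors are needed.
One proper 2-coloring: 1=a, 2=a, 3=a, 4=b, 5=a, 6=b, 7=b, 8=b, 9=a. No two adjacent vertices share a color.

2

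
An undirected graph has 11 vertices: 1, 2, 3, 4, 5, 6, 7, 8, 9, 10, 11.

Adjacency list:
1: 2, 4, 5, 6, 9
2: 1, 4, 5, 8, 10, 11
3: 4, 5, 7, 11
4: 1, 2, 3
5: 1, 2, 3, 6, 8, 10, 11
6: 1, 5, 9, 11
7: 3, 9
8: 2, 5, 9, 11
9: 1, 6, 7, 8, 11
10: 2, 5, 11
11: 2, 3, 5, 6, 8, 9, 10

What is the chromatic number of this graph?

2, 5, 10, 11 are mutually adjacent (a clique of size 4), so at least 4 colors are needed.
4 colors suffice: color red → {1, 7, 11}; color blue → {4, 5, 9}; color green → {2, 3, 6}; color yellow → {8, 10}. Every edge joins two different colors.

4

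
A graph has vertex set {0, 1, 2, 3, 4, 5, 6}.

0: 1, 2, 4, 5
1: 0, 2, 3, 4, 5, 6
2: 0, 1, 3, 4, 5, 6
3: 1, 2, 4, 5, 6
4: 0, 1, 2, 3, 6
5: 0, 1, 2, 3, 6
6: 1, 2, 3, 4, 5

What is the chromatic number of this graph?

1, 2, 3, 5, 6 are mutually adjacent (a clique of size 5), so at least 5 colors are needed.
A valid assignment using 5 colors: 0=d, 1=a, 2=b, 3=d, 4=c, 5=c, 6=e. Every edge joins two different colors.

5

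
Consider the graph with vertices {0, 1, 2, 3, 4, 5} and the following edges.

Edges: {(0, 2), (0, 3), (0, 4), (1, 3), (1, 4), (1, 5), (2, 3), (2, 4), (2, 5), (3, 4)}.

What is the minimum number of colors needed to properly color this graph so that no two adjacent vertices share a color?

4

0, 2, 3, 4 form a clique, so at least 4 colors are needed.
4 colors suffice: color red → {1, 2}; color blue → {4, 5}; color green → {3}; color yellow → {0}. Each edge has distinct colors on its endpoints.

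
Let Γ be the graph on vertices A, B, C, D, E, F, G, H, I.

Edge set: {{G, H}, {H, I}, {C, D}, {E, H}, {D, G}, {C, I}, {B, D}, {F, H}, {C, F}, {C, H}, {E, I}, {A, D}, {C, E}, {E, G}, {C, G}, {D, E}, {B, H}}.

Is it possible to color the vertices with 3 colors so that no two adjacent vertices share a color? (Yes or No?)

C, E, G, H are pairwise adjacent (a clique of size 4), so at least 4 colors are needed.
So 3 colors are not enough.

No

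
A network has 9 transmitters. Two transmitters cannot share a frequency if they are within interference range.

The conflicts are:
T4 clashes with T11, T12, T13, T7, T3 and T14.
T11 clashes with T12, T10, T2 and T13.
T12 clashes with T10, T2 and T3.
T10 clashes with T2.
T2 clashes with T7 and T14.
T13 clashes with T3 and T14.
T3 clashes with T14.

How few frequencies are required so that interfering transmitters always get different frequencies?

T4, T13, T3, T14 are mutually in conflict, so at least 4 frequencies are needed.
Using 4 frequencies: T4=1, T11=3, T12=2, T10=4, T2=1, T13=4, T7=2, T3=3, T14=2. Each listed conflict is separated.

4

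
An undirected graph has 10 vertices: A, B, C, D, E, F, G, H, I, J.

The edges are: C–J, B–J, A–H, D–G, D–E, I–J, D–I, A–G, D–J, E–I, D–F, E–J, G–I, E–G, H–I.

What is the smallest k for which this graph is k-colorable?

D, E, G, I are mutually adjacent (a clique of size 4), so at least 4 colors are needed.
4 colors suffice: A=1, B=1, C=1, D=2, E=4, F=1, G=3, H=2, I=1, J=3. No two adjacent vertices share a color.

4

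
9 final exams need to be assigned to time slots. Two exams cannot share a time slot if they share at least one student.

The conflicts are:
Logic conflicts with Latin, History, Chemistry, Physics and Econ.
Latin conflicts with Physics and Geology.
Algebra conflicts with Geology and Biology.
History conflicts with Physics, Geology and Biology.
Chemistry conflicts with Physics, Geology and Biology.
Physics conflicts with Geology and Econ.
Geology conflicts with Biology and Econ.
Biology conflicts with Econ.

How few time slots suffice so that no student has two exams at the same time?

3

History, Physics, Geology all conflict with each other, so at least 3 time slots are needed.
A valid assignment using 3 time slots: Logic=1, Latin=3, Algebra=3, History=3, Chemistry=3, Physics=2, Geology=1, Biology=2, Econ=3. Each listed conflict is separated.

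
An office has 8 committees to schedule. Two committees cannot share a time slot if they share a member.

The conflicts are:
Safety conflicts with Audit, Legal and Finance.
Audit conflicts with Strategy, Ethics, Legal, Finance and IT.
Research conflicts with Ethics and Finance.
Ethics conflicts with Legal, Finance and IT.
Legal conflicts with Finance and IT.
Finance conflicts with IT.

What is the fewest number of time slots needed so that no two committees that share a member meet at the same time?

Audit, Ethics, Legal, Finance, IT are mutually in conflict, so at least 5 time slots are needed.
5 time slots suffice: time slot 1 → {Strategy, Finance}; time slot 2 → {Audit, Research}; time slot 3 → {Safety, Ethics}; time slot 4 → {Legal}; time slot 5 → {IT}. Each listed conflict is separated.

5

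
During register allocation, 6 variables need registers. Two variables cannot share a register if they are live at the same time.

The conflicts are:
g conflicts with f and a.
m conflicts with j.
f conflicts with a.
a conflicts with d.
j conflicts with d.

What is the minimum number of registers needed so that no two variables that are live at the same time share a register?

g, f, a are mutually in conflict, so at least 3 registers are needed.
Using 3 registers: g=2, m=2, f=3, a=1, j=1, d=2. No two conflicting variables share a register.

3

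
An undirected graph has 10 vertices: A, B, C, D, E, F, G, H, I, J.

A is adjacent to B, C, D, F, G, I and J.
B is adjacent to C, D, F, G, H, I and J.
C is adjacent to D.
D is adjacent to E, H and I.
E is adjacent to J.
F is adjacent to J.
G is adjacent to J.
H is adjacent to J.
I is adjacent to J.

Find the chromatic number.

4

A, B, G, J form a clique, so at least 4 colors are needed.
4 colors suffice: A=blue, B=red, C=yellow, D=green, E=red, F=yellow, G=yellow, H=blue, I=yellow, J=green. No two adjacent vertices share a color.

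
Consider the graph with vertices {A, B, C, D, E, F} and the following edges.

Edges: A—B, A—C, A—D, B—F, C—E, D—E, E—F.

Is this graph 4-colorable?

The chromatic number is 3. The cycle A-B-F-E-D-A has odd length 5, so it cannot be 2-colored; at least 3 colors are needed.
3 colors suffice: color red → {A, E}; color blue → {C, D, F}; color green → {B}.
Since 4 ≥ 3, a proper 4-coloring certainly exists.

Yes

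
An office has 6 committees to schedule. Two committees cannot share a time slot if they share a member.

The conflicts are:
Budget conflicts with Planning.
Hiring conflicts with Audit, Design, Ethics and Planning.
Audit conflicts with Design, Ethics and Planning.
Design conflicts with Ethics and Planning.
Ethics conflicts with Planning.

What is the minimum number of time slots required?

5

Hiring, Audit, Design, Ethics, Planning pairwise conflict, so at least 5 time slots are needed.
A valid assignment using 5 time slots: Budget=2, Hiring=3, Audit=5, Design=2, Ethics=4, Planning=1. No two conflicting committees share a time slot.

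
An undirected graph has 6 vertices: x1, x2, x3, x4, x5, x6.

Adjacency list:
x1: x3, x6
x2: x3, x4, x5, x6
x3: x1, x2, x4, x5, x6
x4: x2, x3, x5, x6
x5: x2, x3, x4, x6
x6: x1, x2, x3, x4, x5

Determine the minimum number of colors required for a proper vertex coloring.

5

x2, x3, x4, x5, x6 are mutually adjacent (a clique of size 5), so at least 5 colors are needed.
A valid assignment using 5 colors: x1=green, x2=yellow, x3=blue, x4=green, x5=purple, x6=red. Every edge joins two different colors.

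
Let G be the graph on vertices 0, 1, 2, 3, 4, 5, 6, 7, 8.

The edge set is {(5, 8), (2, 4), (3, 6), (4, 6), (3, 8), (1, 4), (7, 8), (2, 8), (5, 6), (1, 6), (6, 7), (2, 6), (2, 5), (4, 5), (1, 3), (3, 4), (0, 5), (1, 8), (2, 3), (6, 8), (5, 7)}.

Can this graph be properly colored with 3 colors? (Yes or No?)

No

2, 4, 5, 6 form a clique, so at least 4 colors are needed.
So 3 colors are not enough.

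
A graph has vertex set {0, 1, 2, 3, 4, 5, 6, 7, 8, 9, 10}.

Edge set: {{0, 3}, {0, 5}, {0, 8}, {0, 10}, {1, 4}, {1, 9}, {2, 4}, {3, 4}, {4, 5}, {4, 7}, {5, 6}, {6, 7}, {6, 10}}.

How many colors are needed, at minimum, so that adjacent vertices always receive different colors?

2

1 and 4 are adjacent, so at least 2 colors are needed.
2 colors suffice: color red → {0, 4, 6, 9}; color blue → {1, 2, 3, 5, 7, 8, 10}. No two adjacent vertices share a color.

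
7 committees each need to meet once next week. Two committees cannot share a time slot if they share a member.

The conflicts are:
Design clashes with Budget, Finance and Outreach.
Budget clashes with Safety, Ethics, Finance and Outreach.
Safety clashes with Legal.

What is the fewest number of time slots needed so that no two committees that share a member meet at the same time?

3

Design, Budget, Finance all conflict with each other, so at least 3 time slots are needed.
3 time slots suffice: Design=2, Budget=1, Safety=2, Ethics=2, Finance=3, Legal=1, Outreach=3. Each listed conflict is separated.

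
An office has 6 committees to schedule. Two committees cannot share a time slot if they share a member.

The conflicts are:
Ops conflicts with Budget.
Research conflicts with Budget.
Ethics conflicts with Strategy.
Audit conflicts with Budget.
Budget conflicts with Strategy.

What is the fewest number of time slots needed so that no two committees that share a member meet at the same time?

2

Audit and Budget conflict, so at least 2 time slots are needed.
2 time slots suffice: time slot 1 → {Ethics, Budget}; time slot 2 → {Ops, Research, Audit, Strategy}. Each listed conflict is separated.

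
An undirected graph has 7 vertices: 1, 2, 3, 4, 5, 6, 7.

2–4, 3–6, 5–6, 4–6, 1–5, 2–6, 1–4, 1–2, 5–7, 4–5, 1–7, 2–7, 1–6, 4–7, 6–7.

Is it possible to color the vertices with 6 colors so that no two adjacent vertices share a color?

The chromatic number is 5. 1, 2, 4, 6, 7 are pairwise adjacent (a clique of size 5), so at least 5 colors are needed.
5 colors suffice: 1=b, 2=e, 3=b, 4=d, 5=e, 6=a, 7=c.
Since 6 ≥ 5, a proper 6-coloring certainly exists.

Yes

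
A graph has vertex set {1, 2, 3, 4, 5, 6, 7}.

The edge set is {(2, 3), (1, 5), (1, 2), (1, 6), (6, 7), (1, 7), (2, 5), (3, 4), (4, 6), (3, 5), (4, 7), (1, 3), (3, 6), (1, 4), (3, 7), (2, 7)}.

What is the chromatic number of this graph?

1, 3, 4, 6, 7 are pairwise adjacent (a clique of size 5), so at least 5 colors are needed.
5 colors suffice: 1=blue, 2=yellow, 3=red, 4=purple, 5=green, 6=yellow, 7=green. Each edge has distinct colors on its endpoints.

5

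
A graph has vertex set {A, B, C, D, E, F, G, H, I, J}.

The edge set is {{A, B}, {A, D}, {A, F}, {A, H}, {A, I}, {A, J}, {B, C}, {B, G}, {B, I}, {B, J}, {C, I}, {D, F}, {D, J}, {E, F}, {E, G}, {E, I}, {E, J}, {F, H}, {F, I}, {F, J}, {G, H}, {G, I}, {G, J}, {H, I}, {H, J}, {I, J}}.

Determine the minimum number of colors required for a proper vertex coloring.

A, F, H, I, J form a clique, so at least 5 colors are needed.
5 colors suffice: color red → {D, I}; color blue → {C, J}; color green → {B, F}; color yellow → {A, G}; color purple → {E, H}. Every edge joins two different colors.

5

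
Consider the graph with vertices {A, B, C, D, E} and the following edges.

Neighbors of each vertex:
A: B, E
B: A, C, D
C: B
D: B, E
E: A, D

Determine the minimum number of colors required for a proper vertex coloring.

2

A and E are adjacent, so at least 2 colors are needed.
2 colors suffice: color 1 → {B, E}; color 2 → {A, C, D}. Every edge joins two different colors.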